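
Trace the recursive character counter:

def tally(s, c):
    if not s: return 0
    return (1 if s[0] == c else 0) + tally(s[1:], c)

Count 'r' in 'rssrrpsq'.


s[0]='r' == 'r' -> 1
s[0]='s' != 'r' -> 0
s[0]='s' != 'r' -> 0
s[0]='r' == 'r' -> 1
s[0]='r' == 'r' -> 1
s[0]='p' != 'r' -> 0
s[0]='s' != 'r' -> 0
s[0]='q' != 'r' -> 0
Sum: 1 + 0 + 0 + 1 + 1 + 0 + 0 + 0 = 3

3


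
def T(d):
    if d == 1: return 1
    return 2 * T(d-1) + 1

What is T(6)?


T(6) = 2 * T(5) + 1
T(5) = 2 * T(4) + 1
T(4) = 2 * T(3) + 1
T(3) = 2 * T(2) + 1
T(2) = 2 * T(1) + 1
T(1) = 1  (base case)
T(2) = 2 * 1 + 1 = 3
T(3) = 2 * 3 + 1 = 7
T(4) = 2 * 7 + 1 = 15
T(5) = 2 * 15 + 1 = 31
T(6) = 2 * 31 + 1 = 63

63


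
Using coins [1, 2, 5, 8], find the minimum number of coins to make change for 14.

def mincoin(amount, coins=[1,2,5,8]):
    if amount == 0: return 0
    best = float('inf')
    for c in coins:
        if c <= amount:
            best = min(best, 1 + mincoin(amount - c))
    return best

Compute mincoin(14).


Building up with DP:
mincoin(0) = 0
mincoin(1) = min(1+mincoin(0)=1+0=1) = 1
mincoin(2) = min(1+mincoin(1)=1+1=2, 1+mincoin(0)=1+0=1) = 1
mincoin(3) = min(1+mincoin(2)=1+1=2, 1+mincoin(1)=1+1=2) = 2
mincoin(4) = min(1+mincoin(3)=1+2=3, 1+mincoin(2)=1+1=2) = 2
mincoin(5) = min(1+mincoin(4)=1+2=3, 1+mincoin(3)=1+2=3, 1+mincoin(0)=1+0=1) = 1
mincoin(6) = min(1+mincoin(5)=1+1=2, 1+mincoin(4)=1+2=3, 1+mincoin(1)=1+1=2) = 2
mincoin(7) = min(1+mincoin(6)=1+2=3, 1+mincoin(5)=1+1=2, 1+mincoin(2)=1+1=2) = 2
mincoin(8) = min(1+mincoin(7)=1+2=3, 1+mincoin(6)=1+2=3, 1+mincoin(3)=1+2=3, 1+mincoin(0)=1+0=1) = 1
mincoin(9) = min(1+mincoin(8)=1+1=2, 1+mincoin(7)=1+2=3, 1+mincoin(4)=1+2=3, 1+mincoin(1)=1+1=2) = 2
mincoin(10) = min(1+mincoin(9)=1+2=3, 1+mincoin(8)=1+1=2, 1+mincoin(5)=1+1=2, 1+mincoin(2)=1+1=2) = 2
mincoin(11) = min(1+mincoin(10)=1+2=3, 1+mincoin(9)=1+2=3, 1+mincoin(6)=1+2=3, 1+mincoin(3)=1+2=3) = 3
mincoin(12) = min(1+mincoin(11)=1+3=4, 1+mincoin(10)=1+2=3, 1+mincoin(7)=1+2=3, 1+mincoin(4)=1+2=3) = 3
mincoin(13) = min(1+mincoin(12)=1+3=4, 1+mincoin(11)=1+3=4, 1+mincoin(8)=1+1=2, 1+mincoin(5)=1+1=2) = 2
mincoin(14) = min(1+mincoin(13)=1+2=3, 1+mincoin(12)=1+3=4, 1+mincoin(9)=1+2=3, 1+mincoin(6)=1+2=3) = 3

3


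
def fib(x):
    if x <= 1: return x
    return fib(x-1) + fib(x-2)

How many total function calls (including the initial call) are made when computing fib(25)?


Let C(n) = total calls for fib(n)
C(0) = 1, C(1) = 1
C(2) = 1 + C(1) + C(0) = 1 + 1 + 1 = 3
C(3) = 1 + C(2) + C(1) = 1 + 3 + 1 = 5
C(4) = 1 + C(3) + C(2) = 1 + 5 + 3 = 9
C(5) = 1 + C(4) + C(3) = 1 + 9 + 5 = 15
C(6) = 1 + C(5) + C(4) = 1 + 15 + 9 = 25
C(7) = 1 + C(6) + C(5) = 1 + 25 + 15 = 41
C(8) = 1 + C(7) + C(6) = 1 + 41 + 25 = 67
C(9) = 1 + C(8) + C(7) = 1 + 67 + 41 = 109
C(10) = 1 + C(9) + C(8) = 1 + 109 + 67 = 177
C(11) = 1 + C(10) + C(9) = 1 + 177 + 109 = 287
C(12) = 1 + C(11) + C(10) = 1 + 287 + 177 = 465
C(13) = 1 + C(12) + C(11) = 1 + 465 + 287 = 753
C(14) = 1 + C(13) + C(12) = 1 + 753 + 465 = 1219
C(15) = 1 + C(14) + C(13) = 1 + 1219 + 753 = 1973
C(16) = 1 + C(15) + C(14) = 1 + 1973 + 1219 = 3193
C(17) = 1 + C(16) + C(15) = 1 + 3193 + 1973 = 5167
C(18) = 1 + C(17) + C(16) = 1 + 5167 + 3193 = 8361
C(19) = 1 + C(18) + C(17) = 1 + 8361 + 5167 = 13529
C(20) = 1 + C(19) + C(18) = 1 + 13529 + 8361 = 21891
C(21) = 1 + C(20) + C(19) = 1 + 21891 + 13529 = 35421
C(22) = 1 + C(21) + C(20) = 1 + 35421 + 21891 = 57313
C(23) = 1 + C(22) + C(21) = 1 + 57313 + 35421 = 92735
C(24) = 1 + C(23) + C(22) = 1 + 92735 + 57313 = 150049
C(25) = 1 + C(24) + C(23) = 1 + 150049 + 92735 = 242785

242785


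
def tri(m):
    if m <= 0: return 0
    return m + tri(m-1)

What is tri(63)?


tri(63)
= 63 + 62 + 61 + 60 + 59 + 58 + 57 + 56 + 55 + 54 + 53 + 52 + 51 + 50 + 49 + 48 + 47 + 46 + 45 + 44 + 43 + 42 + 41 + 40 + 39 + 38 + 37 + 36 + 35 + 34 + 33 + 32 + 31 + 30 + 29 + 28 + 27 + 26 + 25 + 24 + 23 + 22 + 21 + 20 + 19 + 18 + 17 + 16 + 15 + 14 + 13 + 12 + 11 + 10 + 9 + 8 + 7 + 6 + 5 + 4 + 3 + 2 + 1 + tri(0)
= 63 + 62 + 61 + 60 + 59 + 58 + 57 + 56 + 55 + 54 + 53 + 52 + 51 + 50 + 49 + 48 + 47 + 46 + 45 + 44 + 43 + 42 + 41 + 40 + 39 + 38 + 37 + 36 + 35 + 34 + 33 + 32 + 31 + 30 + 29 + 28 + 27 + 26 + 25 + 24 + 23 + 22 + 21 + 20 + 19 + 18 + 17 + 16 + 15 + 14 + 13 + 12 + 11 + 10 + 9 + 8 + 7 + 6 + 5 + 4 + 3 + 2 + 1 + 0
= 2016

2016


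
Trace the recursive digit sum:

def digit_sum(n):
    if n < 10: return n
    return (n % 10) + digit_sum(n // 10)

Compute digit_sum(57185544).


digit_sum(57185544) = 4 + digit_sum(5718554)
digit_sum(5718554) = 4 + digit_sum(571855)
digit_sum(571855) = 5 + digit_sum(57185)
digit_sum(57185) = 5 + digit_sum(5718)
digit_sum(5718) = 8 + digit_sum(571)
digit_sum(571) = 1 + digit_sum(57)
digit_sum(57) = 7 + digit_sum(5)
digit_sum(5) = 5  (base case)
Total: 4 + 4 + 5 + 5 + 8 + 1 + 7 + 5 = 39

39


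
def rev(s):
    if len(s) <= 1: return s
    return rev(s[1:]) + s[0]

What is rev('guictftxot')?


rev('guictftxot') = rev('uictftxot') + 'g'
rev('uictftxot') = rev('ictftxot') + 'u'
rev('ictftxot') = rev('ctftxot') + 'i'
rev('ctftxot') = rev('tftxot') + 'c'
rev('tftxot') = rev('ftxot') + 't'
rev('ftxot') = rev('txot') + 'f'
rev('txot') = rev('xot') + 't'
rev('xot') = rev('ot') + 'x'
rev('ot') = rev('t') + 'o'
rev('t') = 't'  (base case)
Concatenating: 't' + 'o' + 'x' + 't' + 'f' + 't' + 'c' + 'i' + 'u' + 'g' = 'toxtftciug'

toxtftciug


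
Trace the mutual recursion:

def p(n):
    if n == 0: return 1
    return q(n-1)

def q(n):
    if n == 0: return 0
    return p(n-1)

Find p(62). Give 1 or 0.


p(62) = q(61)
q(61) = p(60)
p(60) = q(59)
q(59) = p(58)
p(58) = q(57)
q(57) = p(56)
p(56) = q(55)
q(55) = p(54)
p(54) = q(53)
q(53) = p(52)
p(52) = q(51)
q(51) = p(50)
p(50) = q(49)
q(49) = p(48)
p(48) = q(47)
q(47) = p(46)
p(46) = q(45)
q(45) = p(44)
p(44) = q(43)
q(43) = p(42)
p(42) = q(41)
q(41) = p(40)
p(40) = q(39)
q(39) = p(38)
p(38) = q(37)
q(37) = p(36)
p(36) = q(35)
q(35) = p(34)
p(34) = q(33)
q(33) = p(32)
p(32) = q(31)
q(31) = p(30)
p(30) = q(29)
q(29) = p(28)
p(28) = q(27)
q(27) = p(26)
p(26) = q(25)
q(25) = p(24)
p(24) = q(23)
q(23) = p(22)
p(22) = q(21)
q(21) = p(20)
p(20) = q(19)
q(19) = p(18)
p(18) = q(17)
q(17) = p(16)
p(16) = q(15)
q(15) = p(14)
p(14) = q(13)
q(13) = p(12)
p(12) = q(11)
q(11) = p(10)
p(10) = q(9)
q(9) = p(8)
p(8) = q(7)
q(7) = p(6)
p(6) = q(5)
q(5) = p(4)
p(4) = q(3)
q(3) = p(2)
p(2) = q(1)
q(1) = p(0)
p(0) = 1  (base case)
Result: 1

1


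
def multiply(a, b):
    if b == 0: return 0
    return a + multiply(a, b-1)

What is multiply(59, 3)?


multiply(59, 3) = 59 + multiply(59, 2)
multiply(59, 2) = 59 + multiply(59, 1)
multiply(59, 1) = 59 + multiply(59, 0)
multiply(59, 0) = 0  (base case)
Total: 59 + 59 + 59 + 0 = 177

177


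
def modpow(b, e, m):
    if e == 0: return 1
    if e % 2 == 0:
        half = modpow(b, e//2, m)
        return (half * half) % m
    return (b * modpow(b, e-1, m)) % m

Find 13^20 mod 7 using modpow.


modpow(13, 20, 7): e is even, compute modpow(13, 10, 7)
  modpow(13, 10, 7): e is even, compute modpow(13, 5, 7)
    modpow(13, 5, 7): e is odd, compute modpow(13, 4, 7)
      modpow(13, 4, 7): e is even, compute modpow(13, 2, 7)
        modpow(13, 2, 7): e is even, compute modpow(13, 1, 7)
          modpow(13, 1, 7): e is odd, compute modpow(13, 0, 7)
          modpow(13, 0, 7) = 1
          (13 * 1) % 7 = 6
        half=6, (6*6) % 7 = 1
      half=1, (1*1) % 7 = 1
    (13 * 1) % 7 = 6
  half=6, (6*6) % 7 = 1
half=1, (1*1) % 7 = 1

1


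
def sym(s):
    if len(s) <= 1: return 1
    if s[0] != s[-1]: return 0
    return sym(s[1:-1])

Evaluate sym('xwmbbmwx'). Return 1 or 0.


sym('xwmbbmwx'): s[0]='x' == s[-1]='x' -> check sym('wmbbmw')
sym('wmbbmw'): s[0]='w' == s[-1]='w' -> check sym('mbbm')
sym('mbbm'): s[0]='m' == s[-1]='m' -> check sym('bb')
sym('bb'): s[0]='b' == s[-1]='b' -> check sym('')
sym(''): len <= 1 -> return 1  (base case)
Result: 1 (palindrome)

1


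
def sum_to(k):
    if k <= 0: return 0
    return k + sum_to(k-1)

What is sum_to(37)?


sum_to(37)
= 37 + 36 + 35 + 34 + 33 + 32 + 31 + 30 + 29 + 28 + 27 + 26 + 25 + 24 + 23 + 22 + 21 + 20 + 19 + 18 + 17 + 16 + 15 + 14 + 13 + 12 + 11 + 10 + 9 + 8 + 7 + 6 + 5 + 4 + 3 + 2 + 1 + sum_to(0)
= 37 + 36 + 35 + 34 + 33 + 32 + 31 + 30 + 29 + 28 + 27 + 26 + 25 + 24 + 23 + 22 + 21 + 20 + 19 + 18 + 17 + 16 + 15 + 14 + 13 + 12 + 11 + 10 + 9 + 8 + 7 + 6 + 5 + 4 + 3 + 2 + 1 + 0
= 703

703


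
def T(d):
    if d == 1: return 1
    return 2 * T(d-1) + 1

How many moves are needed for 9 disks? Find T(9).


T(9) = 2 * T(8) + 1
T(8) = 2 * T(7) + 1
T(7) = 2 * T(6) + 1
T(6) = 2 * T(5) + 1
T(5) = 2 * T(4) + 1
T(4) = 2 * T(3) + 1
T(3) = 2 * T(2) + 1
T(2) = 2 * T(1) + 1
T(1) = 1  (base case)
T(2) = 2 * 1 + 1 = 3
T(3) = 2 * 3 + 1 = 7
T(4) = 2 * 7 + 1 = 15
T(5) = 2 * 15 + 1 = 31
T(6) = 2 * 31 + 1 = 63
T(7) = 2 * 63 + 1 = 127
T(8) = 2 * 127 + 1 = 255
T(9) = 2 * 255 + 1 = 511

511


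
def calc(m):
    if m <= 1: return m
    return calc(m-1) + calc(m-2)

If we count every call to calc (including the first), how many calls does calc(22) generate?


Let C(n) = total calls for calc(n)
C(0) = 1, C(1) = 1
C(2) = 1 + C(1) + C(0) = 1 + 1 + 1 = 3
C(3) = 1 + C(2) + C(1) = 1 + 3 + 1 = 5
C(4) = 1 + C(3) + C(2) = 1 + 5 + 3 = 9
C(5) = 1 + C(4) + C(3) = 1 + 9 + 5 = 15
C(6) = 1 + C(5) + C(4) = 1 + 15 + 9 = 25
C(7) = 1 + C(6) + C(5) = 1 + 25 + 15 = 41
C(8) = 1 + C(7) + C(6) = 1 + 41 + 25 = 67
C(9) = 1 + C(8) + C(7) = 1 + 67 + 41 = 109
C(10) = 1 + C(9) + C(8) = 1 + 109 + 67 = 177
C(11) = 1 + C(10) + C(9) = 1 + 177 + 109 = 287
C(12) = 1 + C(11) + C(10) = 1 + 287 + 177 = 465
C(13) = 1 + C(12) + C(11) = 1 + 465 + 287 = 753
C(14) = 1 + C(13) + C(12) = 1 + 753 + 465 = 1219
C(15) = 1 + C(14) + C(13) = 1 + 1219 + 753 = 1973
C(16) = 1 + C(15) + C(14) = 1 + 1973 + 1219 = 3193
C(17) = 1 + C(16) + C(15) = 1 + 3193 + 1973 = 5167
C(18) = 1 + C(17) + C(16) = 1 + 5167 + 3193 = 8361
C(19) = 1 + C(18) + C(17) = 1 + 8361 + 5167 = 13529
C(20) = 1 + C(19) + C(18) = 1 + 13529 + 8361 = 21891
C(21) = 1 + C(20) + C(19) = 1 + 21891 + 13529 = 35421
C(22) = 1 + C(21) + C(20) = 1 + 35421 + 21891 = 57313

57313


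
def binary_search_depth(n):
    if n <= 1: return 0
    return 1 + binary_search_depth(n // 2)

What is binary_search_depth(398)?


398 / 2 = 199
199 / 2 = 99
99 / 2 = 49
49 / 2 = 24
24 / 2 = 12
12 / 2 = 6
6 / 2 = 3
3 / 2 = 1
Reached 1 after 8 halvings

8


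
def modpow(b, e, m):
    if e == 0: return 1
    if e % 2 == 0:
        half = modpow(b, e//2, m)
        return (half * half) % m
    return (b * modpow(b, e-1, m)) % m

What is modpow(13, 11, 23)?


modpow(13, 11, 23): e is odd, compute modpow(13, 10, 23)
  modpow(13, 10, 23): e is even, compute modpow(13, 5, 23)
    modpow(13, 5, 23): e is odd, compute modpow(13, 4, 23)
      modpow(13, 4, 23): e is even, compute modpow(13, 2, 23)
        modpow(13, 2, 23): e is even, compute modpow(13, 1, 23)
          modpow(13, 1, 23): e is odd, compute modpow(13, 0, 23)
          modpow(13, 0, 23) = 1
          (13 * 1) % 23 = 13
        half=13, (13*13) % 23 = 8
      half=8, (8*8) % 23 = 18
    (13 * 18) % 23 = 4
  half=4, (4*4) % 23 = 16
(13 * 16) % 23 = 1

1


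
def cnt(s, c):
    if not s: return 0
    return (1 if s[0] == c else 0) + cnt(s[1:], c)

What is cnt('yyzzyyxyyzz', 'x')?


s[0]='y' != 'x' -> 0
s[0]='y' != 'x' -> 0
s[0]='z' != 'x' -> 0
s[0]='z' != 'x' -> 0
s[0]='y' != 'x' -> 0
s[0]='y' != 'x' -> 0
s[0]='x' == 'x' -> 1
s[0]='y' != 'x' -> 0
s[0]='y' != 'x' -> 0
s[0]='z' != 'x' -> 0
s[0]='z' != 'x' -> 0
Sum: 0 + 0 + 0 + 0 + 0 + 0 + 1 + 0 + 0 + 0 + 0 = 1

1


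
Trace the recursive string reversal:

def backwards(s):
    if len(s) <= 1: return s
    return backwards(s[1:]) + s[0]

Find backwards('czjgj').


backwards('czjgj') = backwards('zjgj') + 'c'
backwards('zjgj') = backwards('jgj') + 'z'
backwards('jgj') = backwards('gj') + 'j'
backwards('gj') = backwards('j') + 'g'
backwards('j') = 'j'  (base case)
Concatenating: 'j' + 'g' + 'j' + 'z' + 'c' = 'jgjzc'

jgjzc


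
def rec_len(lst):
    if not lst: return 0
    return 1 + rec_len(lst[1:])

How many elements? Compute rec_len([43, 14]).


rec_len([43, 14]) = 1 + rec_len([14])
rec_len([14]) = 1 + rec_len([])
rec_len([]) = 0  (base case)
Unwinding: 1 + 1 + 0 = 2

2


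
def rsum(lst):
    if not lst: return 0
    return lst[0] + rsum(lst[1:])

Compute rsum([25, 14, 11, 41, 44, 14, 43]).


rsum([25, 14, 11, 41, 44, 14, 43]) = 25 + rsum([14, 11, 41, 44, 14, 43])
rsum([14, 11, 41, 44, 14, 43]) = 14 + rsum([11, 41, 44, 14, 43])
rsum([11, 41, 44, 14, 43]) = 11 + rsum([41, 44, 14, 43])
rsum([41, 44, 14, 43]) = 41 + rsum([44, 14, 43])
rsum([44, 14, 43]) = 44 + rsum([14, 43])
rsum([14, 43]) = 14 + rsum([43])
rsum([43]) = 43 + rsum([])
rsum([]) = 0  (base case)
Total: 25 + 14 + 11 + 41 + 44 + 14 + 43 + 0 = 192

192


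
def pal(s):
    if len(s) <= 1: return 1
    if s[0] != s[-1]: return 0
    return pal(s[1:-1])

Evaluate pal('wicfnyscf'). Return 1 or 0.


pal('wicfnyscf'): s[0]='w' != s[-1]='f' -> return 0
Result: 0 (not a palindrome)

0


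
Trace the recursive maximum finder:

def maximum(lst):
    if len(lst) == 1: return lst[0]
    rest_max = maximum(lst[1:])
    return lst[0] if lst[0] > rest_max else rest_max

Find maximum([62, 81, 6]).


maximum([62, 81, 6]): compare 62 with maximum([81, 6])
maximum([81, 6]): compare 81 with maximum([6])
maximum([6]) = 6  (base case)
Compare 81 with 6 -> 81
Compare 62 with 81 -> 81

81


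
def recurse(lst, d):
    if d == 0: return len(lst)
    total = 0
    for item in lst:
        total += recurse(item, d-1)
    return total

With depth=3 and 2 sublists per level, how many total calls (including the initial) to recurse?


At depth 0 (root): 1 call
At depth 1: each of 1 parents calls recurse on 2 children = 2 calls
At depth 2: each of 2 parents calls recurse on 2 children = 4 calls
At depth 3: each of 4 parents calls recurse on 2 children = 8 calls
Total: 1 + 2 + 4 + 8 = 15

15


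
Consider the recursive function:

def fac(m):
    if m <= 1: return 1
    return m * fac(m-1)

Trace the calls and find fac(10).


fac(10)
= 10 * fac(9)
= 10 * 9 * fac(8)
= 10 * 9 * 8 * fac(7)
= 10 * 9 * 8 * 7 * fac(6)
= 10 * 9 * 8 * 7 * 6 * fac(5)
= 10 * 9 * 8 * 7 * 6 * 5 * fac(4)
= 10 * 9 * 8 * 7 * 6 * 5 * 4 * fac(3)
= 10 * 9 * 8 * 7 * 6 * 5 * 4 * 3 * fac(2)
= 10 * 9 * 8 * 7 * 6 * 5 * 4 * 3 * 2 * fac(1)
= 10 * 9 * 8 * 7 * 6 * 5 * 4 * 3 * 2 * 1
= 3628800

3628800


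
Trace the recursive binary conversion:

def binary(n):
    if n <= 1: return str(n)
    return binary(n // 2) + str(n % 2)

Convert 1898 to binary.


binary(1898) = binary(949) + '0'
binary(949) = binary(474) + '1'
binary(474) = binary(237) + '0'
binary(237) = binary(118) + '1'
binary(118) = binary(59) + '0'
binary(59) = binary(29) + '1'
binary(29) = binary(14) + '1'
binary(14) = binary(7) + '0'
binary(7) = binary(3) + '1'
binary(3) = binary(1) + '1'
binary(1) = '1'  (base case)
Concatenating: '1' + '1' + '1' + '0' + '1' + '1' + '0' + '1' + '0' + '1' + '0' = '11101101010'

11101101010


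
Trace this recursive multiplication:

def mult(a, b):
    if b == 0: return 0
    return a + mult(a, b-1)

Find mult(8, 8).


mult(8, 8) = 8 + mult(8, 7)
mult(8, 7) = 8 + mult(8, 6)
mult(8, 6) = 8 + mult(8, 5)
mult(8, 5) = 8 + mult(8, 4)
mult(8, 4) = 8 + mult(8, 3)
mult(8, 3) = 8 + mult(8, 2)
mult(8, 2) = 8 + mult(8, 1)
mult(8, 1) = 8 + mult(8, 0)
mult(8, 0) = 0  (base case)
Total: 8 + 8 + 8 + 8 + 8 + 8 + 8 + 8 + 0 = 64

64


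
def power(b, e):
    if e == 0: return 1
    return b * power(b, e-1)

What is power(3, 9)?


power(3, 9)
= 3 * power(3, 8)
= 3 * 3 * power(3, 7)
= 3 * 3 * 3 * power(3, 6)
= 3 * 3 * 3 * 3 * power(3, 5)
= 3 * 3 * 3 * 3 * 3 * power(3, 4)
= 3 * 3 * 3 * 3 * 3 * 3 * power(3, 3)
= 3 * 3 * 3 * 3 * 3 * 3 * 3 * power(3, 2)
= 3 * 3 * 3 * 3 * 3 * 3 * 3 * 3 * power(3, 1)
= 3 * 3 * 3 * 3 * 3 * 3 * 3 * 3 * 3 * power(3, 0)
= 3 * 3 * 3 * 3 * 3 * 3 * 3 * 3 * 3 * 1
= 19683

19683


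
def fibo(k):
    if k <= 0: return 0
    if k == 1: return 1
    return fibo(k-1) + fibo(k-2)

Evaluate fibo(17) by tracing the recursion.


Computing fibo(17) bottom-up:
fibo(0) = 0
fibo(1) = 1
fibo(2) = fibo(1) + fibo(0) = 1 + 0 = 1
fibo(3) = fibo(2) + fibo(1) = 1 + 1 = 2
fibo(4) = fibo(3) + fibo(2) = 2 + 1 = 3
fibo(5) = fibo(4) + fibo(3) = 3 + 2 = 5
fibo(6) = fibo(5) + fibo(4) = 5 + 3 = 8
fibo(7) = fibo(6) + fibo(5) = 8 + 5 = 13
fibo(8) = fibo(7) + fibo(6) = 13 + 8 = 21
fibo(9) = fibo(8) + fibo(7) = 21 + 13 = 34
fibo(10) = fibo(9) + fibo(8) = 34 + 21 = 55
fibo(11) = fibo(10) + fibo(9) = 55 + 34 = 89
fibo(12) = fibo(11) + fibo(10) = 89 + 55 = 144
fibo(13) = fibo(12) + fibo(11) = 144 + 89 = 233
fibo(14) = fibo(13) + fibo(12) = 233 + 144 = 377
fibo(15) = fibo(14) + fibo(13) = 377 + 233 = 610
fibo(16) = fibo(15) + fibo(14) = 610 + 377 = 987
fibo(17) = fibo(16) + fibo(15) = 987 + 610 = 1597

1597


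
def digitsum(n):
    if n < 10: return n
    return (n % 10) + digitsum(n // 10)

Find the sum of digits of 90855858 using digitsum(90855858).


digitsum(90855858) = 8 + digitsum(9085585)
digitsum(9085585) = 5 + digitsum(908558)
digitsum(908558) = 8 + digitsum(90855)
digitsum(90855) = 5 + digitsum(9085)
digitsum(9085) = 5 + digitsum(908)
digitsum(908) = 8 + digitsum(90)
digitsum(90) = 0 + digitsum(9)
digitsum(9) = 9  (base case)
Total: 8 + 5 + 8 + 5 + 5 + 8 + 0 + 9 = 48

48


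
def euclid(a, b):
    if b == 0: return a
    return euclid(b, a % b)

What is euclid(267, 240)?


euclid(267, 240) = euclid(240, 27)
euclid(240, 27) = euclid(27, 24)
euclid(27, 24) = euclid(24, 3)
euclid(24, 3) = euclid(3, 0)
euclid(3, 0) = 3  (base case)

3


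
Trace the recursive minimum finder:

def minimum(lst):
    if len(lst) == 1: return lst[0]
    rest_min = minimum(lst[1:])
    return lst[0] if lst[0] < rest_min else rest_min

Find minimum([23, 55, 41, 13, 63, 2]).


minimum([23, 55, 41, 13, 63, 2]): compare 23 with minimum([55, 41, 13, 63, 2])
minimum([55, 41, 13, 63, 2]): compare 55 with minimum([41, 13, 63, 2])
minimum([41, 13, 63, 2]): compare 41 with minimum([13, 63, 2])
minimum([13, 63, 2]): compare 13 with minimum([63, 2])
minimum([63, 2]): compare 63 with minimum([2])
minimum([2]) = 2  (base case)
Compare 63 with 2 -> 2
Compare 13 with 2 -> 2
Compare 41 with 2 -> 2
Compare 55 with 2 -> 2
Compare 23 with 2 -> 2

2


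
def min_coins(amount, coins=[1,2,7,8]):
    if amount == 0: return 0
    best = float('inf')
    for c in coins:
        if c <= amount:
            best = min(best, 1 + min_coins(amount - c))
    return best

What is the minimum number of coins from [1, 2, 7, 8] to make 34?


Building up with DP:
min_coins(0) = 0
min_coins(1) = min(1+min_coins(0)=1+0=1) = 1
min_coins(2) = min(1+min_coins(1)=1+1=2, 1+min_coins(0)=1+0=1) = 1
min_coins(3) = min(1+min_coins(2)=1+1=2, 1+min_coins(1)=1+1=2) = 2
min_coins(4) = min(1+min_coins(3)=1+2=3, 1+min_coins(2)=1+1=2) = 2
min_coins(5) = min(1+min_coins(4)=1+2=3, 1+min_coins(3)=1+2=3) = 3
min_coins(6) = min(1+min_coins(5)=1+3=4, 1+min_coins(4)=1+2=3) = 3
min_coins(7) = min(1+min_coins(6)=1+3=4, 1+min_coins(5)=1+3=4, 1+min_coins(0)=1+0=1) = 1
min_coins(8) = min(1+min_coins(7)=1+1=2, 1+min_coins(6)=1+3=4, 1+min_coins(1)=1+1=2, 1+min_coins(0)=1+0=1) = 1
min_coins(9) = min(1+min_coins(8)=1+1=2, 1+min_coins(7)=1+1=2, 1+min_coins(2)=1+1=2, 1+min_coins(1)=1+1=2) = 2
min_coins(10) = min(1+min_coins(9)=1+2=3, 1+min_coins(8)=1+1=2, 1+min_coins(3)=1+2=3, 1+min_coins(2)=1+1=2) = 2
min_coins(11) = min(1+min_coins(10)=1+2=3, 1+min_coins(9)=1+2=3, 1+min_coins(4)=1+2=3, 1+min_coins(3)=1+2=3) = 3
min_coins(12) = min(1+min_coins(11)=1+3=4, 1+min_coins(10)=1+2=3, 1+min_coins(5)=1+3=4, 1+min_coins(4)=1+2=3) = 3
min_coins(13) = min(1+min_coins(12)=1+3=4, 1+min_coins(11)=1+3=4, 1+min_coins(6)=1+3=4, 1+min_coins(5)=1+3=4) = 4
min_coins(14) = min(1+min_coins(13)=1+4=5, 1+min_coins(12)=1+3=4, 1+min_coins(7)=1+1=2, 1+min_coins(6)=1+3=4) = 2
min_coins(15) = min(1+min_coins(14)=1+2=3, 1+min_coins(13)=1+4=5, 1+min_coins(8)=1+1=2, 1+min_coins(7)=1+1=2) = 2
min_coins(16) = min(1+min_coins(15)=1+2=3, 1+min_coins(14)=1+2=3, 1+min_coins(9)=1+2=3, 1+min_coins(8)=1+1=2) = 2
min_coins(17) = min(1+min_coins(16)=1+2=3, 1+min_coins(15)=1+2=3, 1+min_coins(10)=1+2=3, 1+min_coins(9)=1+2=3) = 3
min_coins(18) = min(1+min_coins(17)=1+3=4, 1+min_coins(16)=1+2=3, 1+min_coins(11)=1+3=4, 1+min_coins(10)=1+2=3) = 3
min_coins(19) = min(1+min_coins(18)=1+3=4, 1+min_coins(17)=1+3=4, 1+min_coins(12)=1+3=4, 1+min_coins(11)=1+3=4) = 4
min_coins(20) = min(1+min_coins(19)=1+4=5, 1+min_coins(18)=1+3=4, 1+min_coins(13)=1+4=5, 1+min_coins(12)=1+3=4) = 4
min_coins(21) = min(1+min_coins(20)=1+4=5, 1+min_coins(19)=1+4=5, 1+min_coins(14)=1+2=3, 1+min_coins(13)=1+4=5) = 3
min_coins(22) = min(1+min_coins(21)=1+3=4, 1+min_coins(20)=1+4=5, 1+min_coins(15)=1+2=3, 1+min_coins(14)=1+2=3) = 3
min_coins(23) = min(1+min_coins(22)=1+3=4, 1+min_coins(21)=1+3=4, 1+min_coins(16)=1+2=3, 1+min_coins(15)=1+2=3) = 3
min_coins(24) = min(1+min_coins(23)=1+3=4, 1+min_coins(22)=1+3=4, 1+min_coins(17)=1+3=4, 1+min_coins(16)=1+2=3) = 3
min_coins(25) = min(1+min_coins(24)=1+3=4, 1+min_coins(23)=1+3=4, 1+min_coins(18)=1+3=4, 1+min_coins(17)=1+3=4) = 4
min_coins(26) = min(1+min_coins(25)=1+4=5, 1+min_coins(24)=1+3=4, 1+min_coins(19)=1+4=5, 1+min_coins(18)=1+3=4) = 4
min_coins(27) = min(1+min_coins(26)=1+4=5, 1+min_coins(25)=1+4=5, 1+min_coins(20)=1+4=5, 1+min_coins(19)=1+4=5) = 5
min_coins(28) = min(1+min_coins(27)=1+5=6, 1+min_coins(26)=1+4=5, 1+min_coins(21)=1+3=4, 1+min_coins(20)=1+4=5) = 4
min_coins(29) = min(1+min_coins(28)=1+4=5, 1+min_coins(27)=1+5=6, 1+min_coins(22)=1+3=4, 1+min_coins(21)=1+3=4) = 4
min_coins(30) = min(1+min_coins(29)=1+4=5, 1+min_coins(28)=1+4=5, 1+min_coins(23)=1+3=4, 1+min_coins(22)=1+3=4) = 4
min_coins(31) = min(1+min_coins(30)=1+4=5, 1+min_coins(29)=1+4=5, 1+min_coins(24)=1+3=4, 1+min_coins(23)=1+3=4) = 4
min_coins(32) = min(1+min_coins(31)=1+4=5, 1+min_coins(30)=1+4=5, 1+min_coins(25)=1+4=5, 1+min_coins(24)=1+3=4) = 4
min_coins(33) = min(1+min_coins(32)=1+4=5, 1+min_coins(31)=1+4=5, 1+min_coins(26)=1+4=5, 1+min_coins(25)=1+4=5) = 5
min_coins(34) = min(1+min_coins(33)=1+5=6, 1+min_coins(32)=1+4=5, 1+min_coins(27)=1+5=6, 1+min_coins(26)=1+4=5) = 5

5


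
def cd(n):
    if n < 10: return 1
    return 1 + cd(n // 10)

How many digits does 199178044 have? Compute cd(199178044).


cd(199178044) = 1 + cd(19917804)
cd(19917804) = 1 + cd(1991780)
cd(1991780) = 1 + cd(199178)
cd(199178) = 1 + cd(19917)
cd(19917) = 1 + cd(1991)
cd(1991) = 1 + cd(199)
cd(199) = 1 + cd(19)
cd(19) = 1 + cd(1)
cd(1) = 1  (base case: 1 < 10)
Unwinding: 1 + 1 + 1 + 1 + 1 + 1 + 1 + 1 + 1 = 9

9


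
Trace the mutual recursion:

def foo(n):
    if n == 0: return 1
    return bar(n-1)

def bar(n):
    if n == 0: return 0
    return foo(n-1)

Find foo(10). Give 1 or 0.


foo(10) = bar(9)
bar(9) = foo(8)
foo(8) = bar(7)
bar(7) = foo(6)
foo(6) = bar(5)
bar(5) = foo(4)
foo(4) = bar(3)
bar(3) = foo(2)
foo(2) = bar(1)
bar(1) = foo(0)
foo(0) = 1  (base case)
Result: 1

1


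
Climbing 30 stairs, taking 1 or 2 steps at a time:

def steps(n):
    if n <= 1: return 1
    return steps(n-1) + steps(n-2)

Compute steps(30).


Building up from base cases:
steps(0) = 1
steps(1) = 1
steps(2) = steps(1) + steps(0) = 1 + 1 = 2
steps(3) = steps(2) + steps(1) = 2 + 1 = 3
steps(4) = steps(3) + steps(2) = 3 + 2 = 5
steps(5) = steps(4) + steps(3) = 5 + 3 = 8
steps(6) = steps(5) + steps(4) = 8 + 5 = 13
steps(7) = steps(6) + steps(5) = 13 + 8 = 21
steps(8) = steps(7) + steps(6) = 21 + 13 = 34
steps(9) = steps(8) + steps(7) = 34 + 21 = 55
steps(10) = steps(9) + steps(8) = 55 + 34 = 89
steps(11) = steps(10) + steps(9) = 89 + 55 = 144
steps(12) = steps(11) + steps(10) = 144 + 89 = 233
steps(13) = steps(12) + steps(11) = 233 + 144 = 377
steps(14) = steps(13) + steps(12) = 377 + 233 = 610
steps(15) = steps(14) + steps(13) = 610 + 377 = 987
steps(16) = steps(15) + steps(14) = 987 + 610 = 1597
steps(17) = steps(16) + steps(15) = 1597 + 987 = 2584
steps(18) = steps(17) + steps(16) = 2584 + 1597 = 4181
steps(19) = steps(18) + steps(17) = 4181 + 2584 = 6765
steps(20) = steps(19) + steps(18) = 6765 + 4181 = 10946
steps(21) = steps(20) + steps(19) = 10946 + 6765 = 17711
steps(22) = steps(21) + steps(20) = 17711 + 10946 = 28657
steps(23) = steps(22) + steps(21) = 28657 + 17711 = 46368
steps(24) = steps(23) + steps(22) = 46368 + 28657 = 75025
steps(25) = steps(24) + steps(23) = 75025 + 46368 = 121393
steps(26) = steps(25) + steps(24) = 121393 + 75025 = 196418
steps(27) = steps(26) + steps(25) = 196418 + 121393 = 317811
steps(28) = steps(27) + steps(26) = 317811 + 196418 = 514229
steps(29) = steps(28) + steps(27) = 514229 + 317811 = 832040
steps(30) = steps(29) + steps(28) = 832040 + 514229 = 1346269

1346269


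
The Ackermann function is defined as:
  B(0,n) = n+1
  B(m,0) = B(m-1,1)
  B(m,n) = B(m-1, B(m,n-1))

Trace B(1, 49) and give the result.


B(1, 49) = B(0, B(1, 48))
  B(1, 48) = B(0, B(1, 47))
    B(1, 47) = B(0, B(1, 46))
      B(1, 46) = B(0, B(1, 45))
        B(1, 45) = B(0, B(1, 44))
          B(1, 44) = B(0, B(1, 43))
          B(1, 43) = B(0, B(1, 42))
          B(1, 42) = B(0, B(1, 41))
          B(1, 41) = B(0, B(1, 40))
          B(1, 40) = B(0, B(1, 39))
          B(1, 39) = B(0, B(1, 38))
          B(1, 38) = B(0, B(1, 37))
          B(1, 37) = B(0, B(1, 36))
          B(1, 36) = B(0, B(1, 35))
          B(1, 35) = B(0, B(1, 34))
          B(1, 34) = B(0, B(1, 33))
          B(1, 33) = B(0, B(1, 32))
          B(1, 32) = B(0, B(1, 31))
          B(1, 31) = B(0, B(1, 30))
          B(1, 30) = B(0, B(1, 29))
          B(1, 29) = B(0, B(1, 28))
          B(1, 28) = B(0, B(1, 27))
          B(1, 27) = B(0, B(1, 26))
          B(1, 26) = B(0, B(1, 25))
          B(1, 25) = B(0, B(1, 24))
... (trace truncated)
Result: B(1, 49) = 51

51


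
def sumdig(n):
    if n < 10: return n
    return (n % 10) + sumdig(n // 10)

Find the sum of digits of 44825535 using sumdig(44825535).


sumdig(44825535) = 5 + sumdig(4482553)
sumdig(4482553) = 3 + sumdig(448255)
sumdig(448255) = 5 + sumdig(44825)
sumdig(44825) = 5 + sumdig(4482)
sumdig(4482) = 2 + sumdig(448)
sumdig(448) = 8 + sumdig(44)
sumdig(44) = 4 + sumdig(4)
sumdig(4) = 4  (base case)
Total: 5 + 3 + 5 + 5 + 2 + 8 + 4 + 4 = 36

36


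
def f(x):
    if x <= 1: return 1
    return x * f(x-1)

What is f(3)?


f(3)
= 3 * f(2)
= 3 * 2 * f(1)
= 3 * 2 * 1
= 6

6


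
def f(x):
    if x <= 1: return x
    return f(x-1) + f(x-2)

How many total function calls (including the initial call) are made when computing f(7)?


Let C(n) = total calls for f(n)
C(0) = 1, C(1) = 1
C(2) = 1 + C(1) + C(0) = 1 + 1 + 1 = 3
C(3) = 1 + C(2) + C(1) = 1 + 3 + 1 = 5
C(4) = 1 + C(3) + C(2) = 1 + 5 + 3 = 9
C(5) = 1 + C(4) + C(3) = 1 + 9 + 5 = 15
C(6) = 1 + C(5) + C(4) = 1 + 15 + 9 = 25
C(7) = 1 + C(6) + C(5) = 1 + 25 + 15 = 41

41


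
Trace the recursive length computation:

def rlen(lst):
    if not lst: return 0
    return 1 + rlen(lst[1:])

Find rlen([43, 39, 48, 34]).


rlen([43, 39, 48, 34]) = 1 + rlen([39, 48, 34])
rlen([39, 48, 34]) = 1 + rlen([48, 34])
rlen([48, 34]) = 1 + rlen([34])
rlen([34]) = 1 + rlen([])
rlen([]) = 0  (base case)
Unwinding: 1 + 1 + 1 + 1 + 0 = 4

4


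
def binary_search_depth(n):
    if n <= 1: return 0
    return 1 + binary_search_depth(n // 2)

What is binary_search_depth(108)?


108 / 2 = 54
54 / 2 = 27
27 / 2 = 13
13 / 2 = 6
6 / 2 = 3
3 / 2 = 1
Reached 1 after 6 halvings

6


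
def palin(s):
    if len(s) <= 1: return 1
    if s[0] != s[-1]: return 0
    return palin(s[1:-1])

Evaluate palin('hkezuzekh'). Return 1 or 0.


palin('hkezuzekh'): s[0]='h' == s[-1]='h' -> check palin('kezuzek')
palin('kezuzek'): s[0]='k' == s[-1]='k' -> check palin('ezuze')
palin('ezuze'): s[0]='e' == s[-1]='e' -> check palin('zuz')
palin('zuz'): s[0]='z' == s[-1]='z' -> check palin('u')
palin('u'): len <= 1 -> return 1  (base case)
Result: 1 (palindrome)

1


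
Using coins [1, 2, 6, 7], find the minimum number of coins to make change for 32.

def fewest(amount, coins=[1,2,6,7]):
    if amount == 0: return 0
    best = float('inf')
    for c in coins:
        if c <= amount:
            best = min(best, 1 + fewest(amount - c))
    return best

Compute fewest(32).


Building up with DP:
fewest(0) = 0
fewest(1) = min(1+fewest(0)=1+0=1) = 1
fewest(2) = min(1+fewest(1)=1+1=2, 1+fewest(0)=1+0=1) = 1
fewest(3) = min(1+fewest(2)=1+1=2, 1+fewest(1)=1+1=2) = 2
fewest(4) = min(1+fewest(3)=1+2=3, 1+fewest(2)=1+1=2) = 2
fewest(5) = min(1+fewest(4)=1+2=3, 1+fewest(3)=1+2=3) = 3
fewest(6) = min(1+fewest(5)=1+3=4, 1+fewest(4)=1+2=3, 1+fewest(0)=1+0=1) = 1
fewest(7) = min(1+fewest(6)=1+1=2, 1+fewest(5)=1+3=4, 1+fewest(1)=1+1=2, 1+fewest(0)=1+0=1) = 1
fewest(8) = min(1+fewest(7)=1+1=2, 1+fewest(6)=1+1=2, 1+fewest(2)=1+1=2, 1+fewest(1)=1+1=2) = 2
fewest(9) = min(1+fewest(8)=1+2=3, 1+fewest(7)=1+1=2, 1+fewest(3)=1+2=3, 1+fewest(2)=1+1=2) = 2
fewest(10) = min(1+fewest(9)=1+2=3, 1+fewest(8)=1+2=3, 1+fewest(4)=1+2=3, 1+fewest(3)=1+2=3) = 3
fewest(11) = min(1+fewest(10)=1+3=4, 1+fewest(9)=1+2=3, 1+fewest(5)=1+3=4, 1+fewest(4)=1+2=3) = 3
fewest(12) = min(1+fewest(11)=1+3=4, 1+fewest(10)=1+3=4, 1+fewest(6)=1+1=2, 1+fewest(5)=1+3=4) = 2
fewest(13) = min(1+fewest(12)=1+2=3, 1+fewest(11)=1+3=4, 1+fewest(7)=1+1=2, 1+fewest(6)=1+1=2) = 2
fewest(14) = min(1+fewest(13)=1+2=3, 1+fewest(12)=1+2=3, 1+fewest(8)=1+2=3, 1+fewest(7)=1+1=2) = 2
fewest(15) = min(1+fewest(14)=1+2=3, 1+fewest(13)=1+2=3, 1+fewest(9)=1+2=3, 1+fewest(8)=1+2=3) = 3
fewest(16) = min(1+fewest(15)=1+3=4, 1+fewest(14)=1+2=3, 1+fewest(10)=1+3=4, 1+fewest(9)=1+2=3) = 3
fewest(17) = min(1+fewest(16)=1+3=4, 1+fewest(15)=1+3=4, 1+fewest(11)=1+3=4, 1+fewest(10)=1+3=4) = 4
fewest(18) = min(1+fewest(17)=1+4=5, 1+fewest(16)=1+3=4, 1+fewest(12)=1+2=3, 1+fewest(11)=1+3=4) = 3
fewest(19) = min(1+fewest(18)=1+3=4, 1+fewest(17)=1+4=5, 1+fewest(13)=1+2=3, 1+fewest(12)=1+2=3) = 3
fewest(20) = min(1+fewest(19)=1+3=4, 1+fewest(18)=1+3=4, 1+fewest(14)=1+2=3, 1+fewest(13)=1+2=3) = 3
fewest(21) = min(1+fewest(20)=1+3=4, 1+fewest(19)=1+3=4, 1+fewest(15)=1+3=4, 1+fewest(14)=1+2=3) = 3
fewest(22) = min(1+fewest(21)=1+3=4, 1+fewest(20)=1+3=4, 1+fewest(16)=1+3=4, 1+fewest(15)=1+3=4) = 4
fewest(23) = min(1+fewest(22)=1+4=5, 1+fewest(21)=1+3=4, 1+fewest(17)=1+4=5, 1+fewest(16)=1+3=4) = 4
fewest(24) = min(1+fewest(23)=1+4=5, 1+fewest(22)=1+4=5, 1+fewest(18)=1+3=4, 1+fewest(17)=1+4=5) = 4
fewest(25) = min(1+fewest(24)=1+4=5, 1+fewest(23)=1+4=5, 1+fewest(19)=1+3=4, 1+fewest(18)=1+3=4) = 4
fewest(26) = min(1+fewest(25)=1+4=5, 1+fewest(24)=1+4=5, 1+fewest(20)=1+3=4, 1+fewest(19)=1+3=4) = 4
fewest(27) = min(1+fewest(26)=1+4=5, 1+fewest(25)=1+4=5, 1+fewest(21)=1+3=4, 1+fewest(20)=1+3=4) = 4
fewest(28) = min(1+fewest(27)=1+4=5, 1+fewest(26)=1+4=5, 1+fewest(22)=1+4=5, 1+fewest(21)=1+3=4) = 4
fewest(29) = min(1+fewest(28)=1+4=5, 1+fewest(27)=1+4=5, 1+fewest(23)=1+4=5, 1+fewest(22)=1+4=5) = 5
fewest(30) = min(1+fewest(29)=1+5=6, 1+fewest(28)=1+4=5, 1+fewest(24)=1+4=5, 1+fewest(23)=1+4=5) = 5
fewest(31) = min(1+fewest(30)=1+5=6, 1+fewest(29)=1+5=6, 1+fewest(25)=1+4=5, 1+fewest(24)=1+4=5) = 5
fewest(32) = min(1+fewest(31)=1+5=6, 1+fewest(30)=1+5=6, 1+fewest(26)=1+4=5, 1+fewest(25)=1+4=5) = 5

5


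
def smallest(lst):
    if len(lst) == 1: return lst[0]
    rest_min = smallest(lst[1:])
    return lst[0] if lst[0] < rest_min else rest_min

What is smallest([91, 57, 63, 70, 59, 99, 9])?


smallest([91, 57, 63, 70, 59, 99, 9]): compare 91 with smallest([57, 63, 70, 59, 99, 9])
smallest([57, 63, 70, 59, 99, 9]): compare 57 with smallest([63, 70, 59, 99, 9])
smallest([63, 70, 59, 99, 9]): compare 63 with smallest([70, 59, 99, 9])
smallest([70, 59, 99, 9]): compare 70 with smallest([59, 99, 9])
smallest([59, 99, 9]): compare 59 with smallest([99, 9])
smallest([99, 9]): compare 99 with smallest([9])
smallest([9]) = 9  (base case)
Compare 99 with 9 -> 9
Compare 59 with 9 -> 9
Compare 70 with 9 -> 9
Compare 63 with 9 -> 9
Compare 57 with 9 -> 9
Compare 91 with 9 -> 9

9


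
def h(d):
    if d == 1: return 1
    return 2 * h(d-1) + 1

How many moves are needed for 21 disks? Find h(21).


h(21) = 2 * h(20) + 1
h(20) = 2 * h(19) + 1
h(19) = 2 * h(18) + 1
h(18) = 2 * h(17) + 1
h(17) = 2 * h(16) + 1
h(16) = 2 * h(15) + 1
h(15) = 2 * h(14) + 1
h(14) = 2 * h(13) + 1
h(13) = 2 * h(12) + 1
h(12) = 2 * h(11) + 1
h(11) = 2 * h(10) + 1
h(10) = 2 * h(9) + 1
h(9) = 2 * h(8) + 1
h(8) = 2 * h(7) + 1
h(7) = 2 * h(6) + 1
h(6) = 2 * h(5) + 1
h(5) = 2 * h(4) + 1
h(4) = 2 * h(3) + 1
h(3) = 2 * h(2) + 1
h(2) = 2 * h(1) + 1
h(1) = 1  (base case)
h(2) = 2 * 1 + 1 = 3
h(3) = 2 * 3 + 1 = 7
h(4) = 2 * 7 + 1 = 15
h(5) = 2 * 15 + 1 = 31
h(6) = 2 * 31 + 1 = 63
h(7) = 2 * 63 + 1 = 127
h(8) = 2 * 127 + 1 = 255
h(9) = 2 * 255 + 1 = 511
h(10) = 2 * 511 + 1 = 1023
h(11) = 2 * 1023 + 1 = 2047
h(12) = 2 * 2047 + 1 = 4095
h(13) = 2 * 4095 + 1 = 8191
h(14) = 2 * 8191 + 1 = 16383
h(15) = 2 * 16383 + 1 = 32767
h(16) = 2 * 32767 + 1 = 65535
h(17) = 2 * 65535 + 1 = 131071
h(18) = 2 * 131071 + 1 = 262143
h(19) = 2 * 262143 + 1 = 524287
h(20) = 2 * 524287 + 1 = 1048575
h(21) = 2 * 1048575 + 1 = 2097151

2097151


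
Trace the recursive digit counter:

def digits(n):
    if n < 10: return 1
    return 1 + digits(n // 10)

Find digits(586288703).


digits(586288703) = 1 + digits(58628870)
digits(58628870) = 1 + digits(5862887)
digits(5862887) = 1 + digits(586288)
digits(586288) = 1 + digits(58628)
digits(58628) = 1 + digits(5862)
digits(5862) = 1 + digits(586)
digits(586) = 1 + digits(58)
digits(58) = 1 + digits(5)
digits(5) = 1  (base case: 5 < 10)
Unwinding: 1 + 1 + 1 + 1 + 1 + 1 + 1 + 1 + 1 = 9

9


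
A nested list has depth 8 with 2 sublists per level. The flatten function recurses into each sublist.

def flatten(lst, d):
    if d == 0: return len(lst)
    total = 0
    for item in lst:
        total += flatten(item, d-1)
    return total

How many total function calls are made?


At depth 0 (root): 1 call
At depth 1: each of 1 parents calls flatten on 2 children = 2 calls
At depth 2: each of 2 parents calls flatten on 2 children = 4 calls
At depth 3: each of 4 parents calls flatten on 2 children = 8 calls
At depth 4: each of 8 parents calls flatten on 2 children = 16 calls
At depth 5: each of 16 parents calls flatten on 2 children = 32 calls
At depth 6: each of 32 parents calls flatten on 2 children = 64 calls
At depth 7: each of 64 parents calls flatten on 2 children = 128 calls
At depth 8: each of 128 parents calls flatten on 2 children = 256 calls
Total: 1 + 2 + 4 + 8 + 16 + 32 + 64 + 128 + 256 = 511

511


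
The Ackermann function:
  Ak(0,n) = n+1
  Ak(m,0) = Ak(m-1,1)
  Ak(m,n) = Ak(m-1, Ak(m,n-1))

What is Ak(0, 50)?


Ak(0, 50) = 51
Result: Ak(0, 50) = 51

51


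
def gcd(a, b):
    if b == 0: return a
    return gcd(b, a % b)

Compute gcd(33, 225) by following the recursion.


gcd(33, 225) = gcd(225, 33)
gcd(225, 33) = gcd(33, 27)
gcd(33, 27) = gcd(27, 6)
gcd(27, 6) = gcd(6, 3)
gcd(6, 3) = gcd(3, 0)
gcd(3, 0) = 3  (base case)

3


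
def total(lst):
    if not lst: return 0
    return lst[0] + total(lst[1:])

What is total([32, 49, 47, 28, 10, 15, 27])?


total([32, 49, 47, 28, 10, 15, 27]) = 32 + total([49, 47, 28, 10, 15, 27])
total([49, 47, 28, 10, 15, 27]) = 49 + total([47, 28, 10, 15, 27])
total([47, 28, 10, 15, 27]) = 47 + total([28, 10, 15, 27])
total([28, 10, 15, 27]) = 28 + total([10, 15, 27])
total([10, 15, 27]) = 10 + total([15, 27])
total([15, 27]) = 15 + total([27])
total([27]) = 27 + total([])
total([]) = 0  (base case)
Total: 32 + 49 + 47 + 28 + 10 + 15 + 27 + 0 = 208

208


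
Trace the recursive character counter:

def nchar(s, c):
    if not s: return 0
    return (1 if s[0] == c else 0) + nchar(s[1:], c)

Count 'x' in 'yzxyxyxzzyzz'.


s[0]='y' != 'x' -> 0
s[0]='z' != 'x' -> 0
s[0]='x' == 'x' -> 1
s[0]='y' != 'x' -> 0
s[0]='x' == 'x' -> 1
s[0]='y' != 'x' -> 0
s[0]='x' == 'x' -> 1
s[0]='z' != 'x' -> 0
s[0]='z' != 'x' -> 0
s[0]='y' != 'x' -> 0
s[0]='z' != 'x' -> 0
s[0]='z' != 'x' -> 0
Sum: 0 + 0 + 1 + 0 + 1 + 0 + 1 + 0 + 0 + 0 + 0 + 0 = 3

3


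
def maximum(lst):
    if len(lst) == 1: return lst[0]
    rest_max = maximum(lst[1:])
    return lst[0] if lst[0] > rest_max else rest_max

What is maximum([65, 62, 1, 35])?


maximum([65, 62, 1, 35]): compare 65 with maximum([62, 1, 35])
maximum([62, 1, 35]): compare 62 with maximum([1, 35])
maximum([1, 35]): compare 1 with maximum([35])
maximum([35]) = 35  (base case)
Compare 1 with 35 -> 35
Compare 62 with 35 -> 62
Compare 65 with 62 -> 65

65


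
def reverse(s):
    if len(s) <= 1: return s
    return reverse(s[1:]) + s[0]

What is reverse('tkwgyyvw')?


reverse('tkwgyyvw') = reverse('kwgyyvw') + 't'
reverse('kwgyyvw') = reverse('wgyyvw') + 'k'
reverse('wgyyvw') = reverse('gyyvw') + 'w'
reverse('gyyvw') = reverse('yyvw') + 'g'
reverse('yyvw') = reverse('yvw') + 'y'
reverse('yvw') = reverse('vw') + 'y'
reverse('vw') = reverse('w') + 'v'
reverse('w') = 'w'  (base case)
Concatenating: 'w' + 'v' + 'y' + 'y' + 'g' + 'w' + 'k' + 't' = 'wvyygwkt'

wvyygwkt


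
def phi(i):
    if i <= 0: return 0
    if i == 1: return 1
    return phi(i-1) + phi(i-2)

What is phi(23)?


Computing phi(23) bottom-up:
phi(0) = 0
phi(1) = 1
phi(2) = phi(1) + phi(0) = 1 + 0 = 1
phi(3) = phi(2) + phi(1) = 1 + 1 = 2
phi(4) = phi(3) + phi(2) = 2 + 1 = 3
phi(5) = phi(4) + phi(3) = 3 + 2 = 5
phi(6) = phi(5) + phi(4) = 5 + 3 = 8
phi(7) = phi(6) + phi(5) = 8 + 5 = 13
phi(8) = phi(7) + phi(6) = 13 + 8 = 21
phi(9) = phi(8) + phi(7) = 21 + 13 = 34
phi(10) = phi(9) + phi(8) = 34 + 21 = 55
phi(11) = phi(10) + phi(9) = 55 + 34 = 89
phi(12) = phi(11) + phi(10) = 89 + 55 = 144
phi(13) = phi(12) + phi(11) = 144 + 89 = 233
phi(14) = phi(13) + phi(12) = 233 + 144 = 377
phi(15) = phi(14) + phi(13) = 377 + 233 = 610
phi(16) = phi(15) + phi(14) = 610 + 377 = 987
phi(17) = phi(16) + phi(15) = 987 + 610 = 1597
phi(18) = phi(17) + phi(16) = 1597 + 987 = 2584
phi(19) = phi(18) + phi(17) = 2584 + 1597 = 4181
phi(20) = phi(19) + phi(18) = 4181 + 2584 = 6765
phi(21) = phi(20) + phi(19) = 6765 + 4181 = 10946
phi(22) = phi(21) + phi(20) = 10946 + 6765 = 17711
phi(23) = phi(22) + phi(21) = 17711 + 10946 = 28657

28657


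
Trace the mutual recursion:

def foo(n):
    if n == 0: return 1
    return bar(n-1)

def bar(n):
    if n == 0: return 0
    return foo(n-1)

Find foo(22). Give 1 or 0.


foo(22) = bar(21)
bar(21) = foo(20)
foo(20) = bar(19)
bar(19) = foo(18)
foo(18) = bar(17)
bar(17) = foo(16)
foo(16) = bar(15)
bar(15) = foo(14)
foo(14) = bar(13)
bar(13) = foo(12)
foo(12) = bar(11)
bar(11) = foo(10)
foo(10) = bar(9)
bar(9) = foo(8)
foo(8) = bar(7)
bar(7) = foo(6)
foo(6) = bar(5)
bar(5) = foo(4)
foo(4) = bar(3)
bar(3) = foo(2)
foo(2) = bar(1)
bar(1) = foo(0)
foo(0) = 1  (base case)
Result: 1

1


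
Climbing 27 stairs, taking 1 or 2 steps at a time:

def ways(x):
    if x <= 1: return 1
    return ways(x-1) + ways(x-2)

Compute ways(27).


Building up from base cases:
ways(0) = 1
ways(1) = 1
ways(2) = ways(1) + ways(0) = 1 + 1 = 2
ways(3) = ways(2) + ways(1) = 2 + 1 = 3
ways(4) = ways(3) + ways(2) = 3 + 2 = 5
ways(5) = ways(4) + ways(3) = 5 + 3 = 8
ways(6) = ways(5) + ways(4) = 8 + 5 = 13
ways(7) = ways(6) + ways(5) = 13 + 8 = 21
ways(8) = ways(7) + ways(6) = 21 + 13 = 34
ways(9) = ways(8) + ways(7) = 34 + 21 = 55
ways(10) = ways(9) + ways(8) = 55 + 34 = 89
ways(11) = ways(10) + ways(9) = 89 + 55 = 144
ways(12) = ways(11) + ways(10) = 144 + 89 = 233
ways(13) = ways(12) + ways(11) = 233 + 144 = 377
ways(14) = ways(13) + ways(12) = 377 + 233 = 610
ways(15) = ways(14) + ways(13) = 610 + 377 = 987
ways(16) = ways(15) + ways(14) = 987 + 610 = 1597
ways(17) = ways(16) + ways(15) = 1597 + 987 = 2584
ways(18) = ways(17) + ways(16) = 2584 + 1597 = 4181
ways(19) = ways(18) + ways(17) = 4181 + 2584 = 6765
ways(20) = ways(19) + ways(18) = 6765 + 4181 = 10946
ways(21) = ways(20) + ways(19) = 10946 + 6765 = 17711
ways(22) = ways(21) + ways(20) = 17711 + 10946 = 28657
ways(23) = ways(22) + ways(21) = 28657 + 17711 = 46368
ways(24) = ways(23) + ways(22) = 46368 + 28657 = 75025
ways(25) = ways(24) + ways(23) = 75025 + 46368 = 121393
ways(26) = ways(25) + ways(24) = 121393 + 75025 = 196418
ways(27) = ways(26) + ways(25) = 196418 + 121393 = 317811

317811


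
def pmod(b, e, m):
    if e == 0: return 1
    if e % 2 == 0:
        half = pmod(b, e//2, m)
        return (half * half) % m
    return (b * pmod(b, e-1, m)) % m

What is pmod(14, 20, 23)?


pmod(14, 20, 23): e is even, compute pmod(14, 10, 23)
  pmod(14, 10, 23): e is even, compute pmod(14, 5, 23)
    pmod(14, 5, 23): e is odd, compute pmod(14, 4, 23)
      pmod(14, 4, 23): e is even, compute pmod(14, 2, 23)
        pmod(14, 2, 23): e is even, compute pmod(14, 1, 23)
          pmod(14, 1, 23): e is odd, compute pmod(14, 0, 23)
          pmod(14, 0, 23) = 1
          (14 * 1) % 23 = 14
        half=14, (14*14) % 23 = 12
      half=12, (12*12) % 23 = 6
    (14 * 6) % 23 = 15
  half=15, (15*15) % 23 = 18
half=18, (18*18) % 23 = 2

2
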